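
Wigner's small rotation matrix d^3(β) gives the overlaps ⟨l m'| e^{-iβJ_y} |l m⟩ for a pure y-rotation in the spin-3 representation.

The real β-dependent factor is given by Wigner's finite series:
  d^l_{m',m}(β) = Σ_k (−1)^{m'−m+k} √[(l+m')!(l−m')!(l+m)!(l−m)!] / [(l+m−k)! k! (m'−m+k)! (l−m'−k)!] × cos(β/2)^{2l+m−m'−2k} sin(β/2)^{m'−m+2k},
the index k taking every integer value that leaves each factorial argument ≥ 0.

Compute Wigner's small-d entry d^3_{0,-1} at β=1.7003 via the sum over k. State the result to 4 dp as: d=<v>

d=0.3936

d^3_{0,-1}(β=1.7003) via Wigner's sum:
With c≡cos(β/2)=0.659870 and s≡sin(β/2)=0.751379, N=[6·6·2·24]^{1/2}=41.569219
Admissible k: 0..2 (factorial args all ≥0)
  k=0: (−1)^1·41.5692/(12)·0.6599^5·0.7514^1 = -0.325644
  k=1: (−1)^2·41.5692/(4)·0.6599^3·0.7514^3 = +1.266677
  k=2: (−1)^3·41.5692/(12)·0.6599^1·0.7514^5 = -0.547452
d^3_{0,-1}(1.7003) = -0.325644 +1.266677 -0.547452 = +0.393581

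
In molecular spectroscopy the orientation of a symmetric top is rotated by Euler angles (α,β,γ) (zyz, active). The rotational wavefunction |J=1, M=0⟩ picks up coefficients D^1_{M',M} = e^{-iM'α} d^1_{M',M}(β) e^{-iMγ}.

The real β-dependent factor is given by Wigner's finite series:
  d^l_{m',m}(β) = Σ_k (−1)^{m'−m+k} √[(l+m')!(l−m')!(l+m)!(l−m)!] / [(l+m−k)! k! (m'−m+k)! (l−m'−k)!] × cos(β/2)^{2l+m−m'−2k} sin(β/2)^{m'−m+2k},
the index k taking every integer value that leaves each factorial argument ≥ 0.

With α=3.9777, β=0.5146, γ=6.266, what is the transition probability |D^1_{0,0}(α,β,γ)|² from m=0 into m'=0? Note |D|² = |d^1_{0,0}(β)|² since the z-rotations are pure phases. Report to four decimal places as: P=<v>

P=0.7578

Split into d^1_{0,0}(β=0.5146) × two z-phases.
c=cos(0.5146/2)=0.967081, s=sin(0.5146/2)=0.254470; N=√[1·1·1·1]=1.000000
Admissible k: 0..1 (factorial args all ≥0)
  k=0: (−1)^0·1.0000/(1)·0.9671^2·0.2545^0 = +0.935245
  k=1: (−1)^1·1.0000/(1)·0.9671^0·0.2545^2 = -0.064755
d^1_{0,0}(0.5146) = +0.935245 -0.064755 = +0.870490
|D^1_{0,0}|² = |d^1_{0,0}(β)|² = (+0.870490)² = 0.757752 (the z-rotation phases have unit modulus)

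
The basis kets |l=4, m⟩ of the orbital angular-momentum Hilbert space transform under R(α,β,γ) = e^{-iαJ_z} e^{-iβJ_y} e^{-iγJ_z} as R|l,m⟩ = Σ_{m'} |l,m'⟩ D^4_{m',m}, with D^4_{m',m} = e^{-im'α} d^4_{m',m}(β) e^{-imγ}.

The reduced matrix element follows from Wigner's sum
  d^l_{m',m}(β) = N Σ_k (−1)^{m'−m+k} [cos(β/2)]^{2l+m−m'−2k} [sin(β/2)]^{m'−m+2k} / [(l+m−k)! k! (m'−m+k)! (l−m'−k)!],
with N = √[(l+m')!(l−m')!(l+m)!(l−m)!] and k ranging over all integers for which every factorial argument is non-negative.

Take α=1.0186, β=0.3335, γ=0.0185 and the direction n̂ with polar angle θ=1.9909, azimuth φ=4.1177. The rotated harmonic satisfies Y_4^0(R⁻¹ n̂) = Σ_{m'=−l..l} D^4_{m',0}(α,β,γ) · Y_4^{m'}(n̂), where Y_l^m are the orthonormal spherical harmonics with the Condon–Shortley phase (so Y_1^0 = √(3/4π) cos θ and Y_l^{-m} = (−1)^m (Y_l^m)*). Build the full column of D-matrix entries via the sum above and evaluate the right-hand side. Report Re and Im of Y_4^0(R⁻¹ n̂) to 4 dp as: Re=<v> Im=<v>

Re=-0.3570 Im=0.0000

Need the full column D^4_{m',0} for m'=−4..4 at α=1.0186, β=0.3335, γ=0.0185.
cos(β/2)=0.986129, sin(β/2)=0.165978
d^4_{-4,0}: single k=4 term ⇒ +0.006005;  D = -0.003576-0.004824i
d^4_{-3,0}: k∈[3..4] ⇒ +0.050453 -0.001429 = +0.049024;  D = -0.048843+0.004201i
d^4_{-2,0}: k∈[2..4] ⇒ +0.240341 -0.018156 +0.000193 = +0.222377;  D = -0.099998+0.198625i
d^4_{-1,0}: k∈[1..4] ⇒ +0.673137 -0.114417 +0.003241 -0.000015 = +0.561947;  D = +0.294774+0.478427i
d^4_{0,0}: k∈[0..4] ⇒ +0.894275 -0.405346 +0.025837 -0.000325 +0.000001 = +0.514442;  D = +0.514442+0.000000i
d^4_{1,0}: k∈[0..3] ⇒ -0.673137 +0.114417 -0.003241 +0.000015 = -0.561947;  D = -0.294774+0.478427i
d^4_{2,0}: k∈[0..2] ⇒ +0.240341 -0.018156 +0.000193 = +0.222377;  D = -0.099998-0.198625i
d^4_{3,0}: k∈[0..1] ⇒ -0.050453 +0.001429 = -0.049024;  D = +0.048843+0.004201i
d^4_{4,0}: single k=0 term ⇒ +0.006005;  D = -0.003576+0.004824i
Y_4^{m'}(θ=1.9909,φ=4.1177) and Σ D·Y over m':
  (-0.0036-0.0048i)·(-0.2223+0.2125i)  (-0.0488+0.0042i)·(-0.3798-0.0822i)  (-0.1000+0.1986i)·(-0.0171-0.0426i)  (+0.2948+0.4784i)·(-0.1812+0.2679i)  (+0.5144+0.0000i)·(-0.1081+0.0000i)  (-0.2948+0.4784i)·(+0.1812+0.2679i)  (-0.1000-0.1986i)·(-0.0171+0.0426i)  (+0.0488+0.0042i)·(+0.3798-0.0822i)  (-0.0036+0.0048i)·(-0.2223-0.2125i)
Y_4^0(R⁻¹ n̂) = -0.356979-0.000000i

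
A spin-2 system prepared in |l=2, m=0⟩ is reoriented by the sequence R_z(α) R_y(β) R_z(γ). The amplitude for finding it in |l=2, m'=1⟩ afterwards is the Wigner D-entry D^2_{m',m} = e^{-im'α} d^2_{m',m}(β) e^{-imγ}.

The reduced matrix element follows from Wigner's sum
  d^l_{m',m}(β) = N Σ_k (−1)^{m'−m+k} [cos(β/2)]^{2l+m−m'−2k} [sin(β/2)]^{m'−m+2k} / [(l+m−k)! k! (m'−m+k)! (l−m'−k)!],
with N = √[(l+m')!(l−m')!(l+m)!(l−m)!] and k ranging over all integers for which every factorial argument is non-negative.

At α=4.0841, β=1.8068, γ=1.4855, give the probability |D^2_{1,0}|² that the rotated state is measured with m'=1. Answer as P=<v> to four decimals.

Split into d^2_{1,0}(β=1.8068) × two z-phases.
Half-angle: c=0.618943, s=0.785436. N=√(6·1·2·2)=4.898979
Admissible k: 0..1 (factorial args all ≥0)
  k=0: (−1)^1·4.8990/(2)·0.6189^3·0.7854^1 = -0.456182
  k=1: (−1)^2·4.8990/(2)·0.6189^1·0.7854^3 = +0.734613
d^2_{1,0}(1.8068) = -0.456182 +0.734613 = +0.278430
|D^2_{1,0}|² = |d^2_{1,0}(β)|² = (+0.278430)² = 0.077524 (the z-rotation phases have unit modulus)

P=0.0775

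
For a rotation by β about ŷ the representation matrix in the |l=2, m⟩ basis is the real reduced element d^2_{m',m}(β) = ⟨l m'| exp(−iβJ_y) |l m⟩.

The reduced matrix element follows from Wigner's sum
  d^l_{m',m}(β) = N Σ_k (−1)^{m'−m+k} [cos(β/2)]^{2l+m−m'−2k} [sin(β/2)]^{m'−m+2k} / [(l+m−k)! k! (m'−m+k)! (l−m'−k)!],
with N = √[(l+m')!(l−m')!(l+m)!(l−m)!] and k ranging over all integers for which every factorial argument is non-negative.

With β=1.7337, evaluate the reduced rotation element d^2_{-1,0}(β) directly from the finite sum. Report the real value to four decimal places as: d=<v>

d=-0.1960

d^2_{-1,0}(β=1.7337) via Wigner's sum:
Half-angle: c=0.647231, s=0.762294. N=√(1·6·2·2)=4.898979
The bounds max(0,m−m')=1 and min(l+m,l−m')=2 give 2 terms
  k=1: (−1)^0·4.8990/(2)·0.6472^3·0.7623^1 = +0.506263
  k=2: (−1)^1·4.8990/(2)·0.6472^1·0.7623^3 = -0.702267
d^2_{-1,0}(1.7337) = +0.506263 -0.702267 = -0.196004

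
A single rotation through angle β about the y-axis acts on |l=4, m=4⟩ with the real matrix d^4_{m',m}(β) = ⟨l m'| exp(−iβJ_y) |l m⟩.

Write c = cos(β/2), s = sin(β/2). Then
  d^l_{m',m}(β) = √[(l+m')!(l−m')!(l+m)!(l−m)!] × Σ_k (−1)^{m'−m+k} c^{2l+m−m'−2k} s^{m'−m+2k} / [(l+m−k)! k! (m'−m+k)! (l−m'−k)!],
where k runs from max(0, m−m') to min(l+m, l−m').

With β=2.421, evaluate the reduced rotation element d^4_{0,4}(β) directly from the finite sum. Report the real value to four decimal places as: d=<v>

d^4_{0,4}(β=2.421) via Wigner's sum:
c=cos(2.421/2)=0.352552, s=sin(2.421/2)=0.935792; N=√[24·24·40320·1]=4819.161753
Admissible k: 4..4 (factorial args all ≥0)
  k=4: (−1)^0·4819.1618/(576)·0.3526^4·0.9358^4 = +0.099119
d^4_{0,4}(2.421) = +0.099119

d=0.0991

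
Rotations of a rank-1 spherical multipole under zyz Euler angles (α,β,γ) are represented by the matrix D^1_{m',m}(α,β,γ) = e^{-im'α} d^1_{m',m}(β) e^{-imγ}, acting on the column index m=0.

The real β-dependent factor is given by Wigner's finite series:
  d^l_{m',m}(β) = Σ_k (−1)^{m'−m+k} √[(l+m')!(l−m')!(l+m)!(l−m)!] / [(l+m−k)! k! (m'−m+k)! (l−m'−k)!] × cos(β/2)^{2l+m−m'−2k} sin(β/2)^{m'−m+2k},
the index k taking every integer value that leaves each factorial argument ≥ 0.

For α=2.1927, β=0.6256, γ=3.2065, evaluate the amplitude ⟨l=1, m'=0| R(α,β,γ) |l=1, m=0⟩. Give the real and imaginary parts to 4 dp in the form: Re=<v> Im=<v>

Re=0.8106 Im=0.0000

D^1_{0,0}(2.1927,0.6256,3.2065) = e^{-i·0·2.1927}·d^1_{0,0}(0.6256)·e^{-i·0·3.2065}. Compute d first:
Half-angle: c=0.951476, s=0.307724. N=√(1·1·1·1)=1.000000
k: max(0,(0)−(0))=0 … min(1+(0),1−(0))=1
  k=0: (−1)^0·1.0000/(1)·0.9515^2·0.3077^0 = +0.905306
  k=1: (−1)^1·1.0000/(1)·0.9515^0·0.3077^2 = -0.094694
d^1_{0,0}(0.6256) = +0.905306 -0.094694 = +0.810612
D = (+1.000000+0.000000i)·(+0.810612)·(+1.000000+0.000000i) = +0.810612+0.000000i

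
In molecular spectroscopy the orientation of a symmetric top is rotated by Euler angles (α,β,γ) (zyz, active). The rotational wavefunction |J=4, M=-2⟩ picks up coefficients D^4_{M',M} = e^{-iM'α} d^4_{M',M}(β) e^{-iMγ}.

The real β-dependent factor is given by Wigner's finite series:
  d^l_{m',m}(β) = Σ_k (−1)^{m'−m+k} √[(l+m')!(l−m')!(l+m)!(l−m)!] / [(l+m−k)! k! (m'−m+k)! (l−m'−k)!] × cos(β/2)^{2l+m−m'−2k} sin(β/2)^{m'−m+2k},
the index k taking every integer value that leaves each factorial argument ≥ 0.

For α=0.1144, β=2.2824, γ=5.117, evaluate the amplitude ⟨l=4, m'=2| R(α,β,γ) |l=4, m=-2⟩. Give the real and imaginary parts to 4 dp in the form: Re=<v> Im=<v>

D^4_{2,-2}(0.1144,2.2824,5.117) = e^{-i·2·0.1144}·d^4_{2,-2}(2.2824)·e^{-i·-2·5.117}. Compute d first:
c=cos(2.2824/2)=0.416504, s=sin(2.2824/2)=0.909134; N=√[720·2·2·720]=1440.000000
k∈{0,1,2} keeps every argument non-negative
  k=0: (−1)^4·1440.0000/(96)·0.4165^4·0.9091^4 = +0.308375
  k=1: (−1)^5·1440.0000/(120)·0.4165^2·0.9091^6 = -1.175402
  k=2: (−1)^6·1440.0000/(1440)·0.4165^0·0.9091^8 = +0.466684
d^4_{2,-2}(2.2824) = +0.308375 -1.175402 +0.466684 = -0.400343
Phases: e^{-i·(2)·0.1144}=+0.973939-0.226809i, e^{-i·(-2)·5.117}=-0.690062-0.723751i ⇒ D=+0.334780+0.219539i

Re=0.3348 Im=0.2195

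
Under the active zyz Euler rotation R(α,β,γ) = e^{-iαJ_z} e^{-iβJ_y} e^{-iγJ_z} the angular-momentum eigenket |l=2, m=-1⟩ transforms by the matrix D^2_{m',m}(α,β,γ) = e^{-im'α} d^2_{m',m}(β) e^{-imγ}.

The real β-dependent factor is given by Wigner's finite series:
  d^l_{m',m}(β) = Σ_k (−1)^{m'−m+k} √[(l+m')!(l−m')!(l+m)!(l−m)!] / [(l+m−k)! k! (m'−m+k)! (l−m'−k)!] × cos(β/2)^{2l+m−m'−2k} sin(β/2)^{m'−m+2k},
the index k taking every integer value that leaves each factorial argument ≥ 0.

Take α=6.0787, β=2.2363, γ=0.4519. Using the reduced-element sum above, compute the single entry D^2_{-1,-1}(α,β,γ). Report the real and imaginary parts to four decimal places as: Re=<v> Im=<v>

Re=-0.4145 Im=-0.1047

First d^2_{-1,-1}(β=2.2363), then the phase factors e^{-i(-1)α} and e^{-i(-1)γ}:
c=cos(2.2363/2)=0.437347, s=sin(2.2363/2)=0.899293; N=√[1·6·1·6]=6.000000
k∈{0,1} keeps every argument non-negative
  k=0: (−1)^0·6.0000/(6)·0.4373^4·0.8993^0 = +0.036585
  k=1: (−1)^1·6.0000/(2)·0.4373^2·0.8993^2 = -0.464062
d^2_{-1,-1}(2.2363) = +0.036585 -0.464062 = -0.427477
Attach z-rotation phases: D = e^{-i(-1)(6.0787)}·(-0.427477)·e^{-i(-1)(0.4519)} = -0.414459-0.104688i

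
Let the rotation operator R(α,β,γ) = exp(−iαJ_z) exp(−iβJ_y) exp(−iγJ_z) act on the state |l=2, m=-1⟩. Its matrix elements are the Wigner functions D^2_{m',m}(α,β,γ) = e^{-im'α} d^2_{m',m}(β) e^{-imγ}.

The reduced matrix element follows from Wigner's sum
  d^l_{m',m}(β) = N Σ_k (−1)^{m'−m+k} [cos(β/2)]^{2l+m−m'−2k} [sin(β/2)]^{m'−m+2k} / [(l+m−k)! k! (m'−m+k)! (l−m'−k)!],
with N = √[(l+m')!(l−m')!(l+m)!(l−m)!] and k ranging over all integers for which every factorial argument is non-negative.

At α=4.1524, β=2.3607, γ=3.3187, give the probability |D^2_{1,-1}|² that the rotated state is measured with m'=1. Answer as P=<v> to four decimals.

P=0.1293

First d^2_{1,-1}(β=2.3607), then the phase factors e^{-i(1)α} and e^{-i(-1)γ}:
c=cos(2.3607/2)=0.380601, s=sin(2.3607/2)=0.924739; N=√[6·1·1·6]=6.000000
k: max(0,(-1)−(1))=0 … min(2+(-1),2−(1))=1
  k=0: (−1)^2·6.0000/(2)·0.3806^2·0.9247^2 = +0.371621
  k=1: (−1)^3·6.0000/(6)·0.3806^0·0.9247^4 = -0.731269
d^2_{1,-1}(2.3607) = +0.371621 -0.731269 = -0.359648
|D^2_{1,-1}|² = |d^2_{1,-1}(β)|² = (-0.359648)² = 0.129347 (the z-rotation phases have unit modulus)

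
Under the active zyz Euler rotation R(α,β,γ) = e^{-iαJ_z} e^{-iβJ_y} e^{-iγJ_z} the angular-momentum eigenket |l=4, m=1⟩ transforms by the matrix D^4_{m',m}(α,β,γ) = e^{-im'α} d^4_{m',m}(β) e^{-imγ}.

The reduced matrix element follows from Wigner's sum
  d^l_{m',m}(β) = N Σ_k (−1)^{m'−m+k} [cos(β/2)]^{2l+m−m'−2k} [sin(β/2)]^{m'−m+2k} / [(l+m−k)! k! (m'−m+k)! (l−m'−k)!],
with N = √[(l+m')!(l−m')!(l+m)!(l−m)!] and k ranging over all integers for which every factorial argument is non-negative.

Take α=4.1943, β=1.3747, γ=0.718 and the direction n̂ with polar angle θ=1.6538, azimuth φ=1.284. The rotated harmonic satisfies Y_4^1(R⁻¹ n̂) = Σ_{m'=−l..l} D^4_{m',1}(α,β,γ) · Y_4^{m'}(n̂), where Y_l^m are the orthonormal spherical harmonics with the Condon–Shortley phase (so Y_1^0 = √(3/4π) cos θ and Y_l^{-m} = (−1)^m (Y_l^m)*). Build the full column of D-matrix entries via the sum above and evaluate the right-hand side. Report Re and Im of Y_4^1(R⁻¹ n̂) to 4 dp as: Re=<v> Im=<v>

Need the full column D^4_{m',1} for m'=−4..4 at α=4.1943, β=1.3747, γ=0.718.
cos(β/2)=0.772930, sin(β/2)=0.634491
d^4_{-4,1}: single k=5 term ⇒ +0.355339;  D = -0.333645-0.122258i
d^4_{-3,1}: k∈[4..5] ⇒ +0.765213 -0.309388 = +0.455824;  D = +0.348201-0.294162i
d^4_{-2,1}: k∈[3..5] ⇒ +0.996536 -1.007291 +0.135755 = +0.125000;  D = +0.022794+0.122904i
d^4_{-1,1}: k∈[2..5] ⇒ +0.858406 -1.735340 +0.584689 -0.026267 = -0.318511;  D = +0.300836+0.104629i
d^4_{0,1}: k∈[1..4] ⇒ +0.467651 -1.890794 +1.274133 -0.143098 = -0.292107;  D = -0.219993+0.192172i
d^4_{1,1}: k∈[0..3] ⇒ +0.127386 -1.287608 +1.735340 -0.389793 = +0.185324;  D = +0.036802+0.181633i
d^4_{2,1}: k∈[0..2] ⇒ -0.443653 +1.494804 -0.671527 = +0.379623;  D = -0.360569-0.118760i
d^4_{3,1}: k∈[0..1] ⇒ +0.681338 -0.765213 = -0.083874;  D = -0.062247+0.056216i
d^4_{4,1}: single k=0 term ⇒ -0.527317;  D = -0.113244-0.515014i
Y_4^{m'}(θ=1.6538,φ=1.284) and Σ D·Y over m':
  (-0.3336-0.1223i)·(+0.1794+0.3979i)  (+0.3482-0.2942i)·(+0.0779-0.0670i)  (+0.0228+0.1229i)·(+0.2656+0.1716i)  (+0.3008+0.1046i)·(+0.0326-0.1107i)  (-0.2200+0.1922i)·(+0.2957+0.0000i)  (+0.0368+0.1816i)·(-0.0326-0.1107i)  (-0.3606-0.1188i)·(+0.2656-0.1716i)  (-0.0622+0.0562i)·(-0.0779-0.0670i)  (-0.1132-0.5150i)·(+0.1794-0.3979i)
Y_4^1(R⁻¹ n̂) = -0.376381-0.164626i

Re=-0.3764 Im=-0.1646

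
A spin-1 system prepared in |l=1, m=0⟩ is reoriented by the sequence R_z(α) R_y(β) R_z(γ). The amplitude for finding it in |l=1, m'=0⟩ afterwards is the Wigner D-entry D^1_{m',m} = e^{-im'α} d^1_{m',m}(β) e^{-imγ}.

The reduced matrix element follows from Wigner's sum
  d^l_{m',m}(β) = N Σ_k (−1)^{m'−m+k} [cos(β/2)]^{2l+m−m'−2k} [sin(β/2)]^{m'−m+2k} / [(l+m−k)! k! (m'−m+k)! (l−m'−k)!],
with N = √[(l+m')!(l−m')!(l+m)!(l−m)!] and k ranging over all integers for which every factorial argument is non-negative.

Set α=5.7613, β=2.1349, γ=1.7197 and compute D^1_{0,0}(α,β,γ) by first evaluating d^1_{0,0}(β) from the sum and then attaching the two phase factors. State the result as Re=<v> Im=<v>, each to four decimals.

Re=-0.5347 Im=0.0000

Split into d^1_{0,0}(β=2.1349) × two z-phases.
c=cos(2.1349/2)=0.482360, s=sin(2.1349/2)=0.875973; N=√[1·1·1·1]=1.000000
The bounds max(0,m−m')=0 and min(l+m,l−m')=1 give 2 terms
  k=0: (−1)^0·1.0000/(1)·0.4824^2·0.8760^0 = +0.232671
  k=1: (−1)^1·1.0000/(1)·0.4824^0·0.8760^2 = -0.767329
d^1_{0,0}(2.1349) = +0.232671 -0.767329 = -0.534659
Attach z-rotation phases: D = e^{-i(0)(5.7613)}·(-0.534659)·e^{-i(0)(1.7197)} = -0.534659+0.000000i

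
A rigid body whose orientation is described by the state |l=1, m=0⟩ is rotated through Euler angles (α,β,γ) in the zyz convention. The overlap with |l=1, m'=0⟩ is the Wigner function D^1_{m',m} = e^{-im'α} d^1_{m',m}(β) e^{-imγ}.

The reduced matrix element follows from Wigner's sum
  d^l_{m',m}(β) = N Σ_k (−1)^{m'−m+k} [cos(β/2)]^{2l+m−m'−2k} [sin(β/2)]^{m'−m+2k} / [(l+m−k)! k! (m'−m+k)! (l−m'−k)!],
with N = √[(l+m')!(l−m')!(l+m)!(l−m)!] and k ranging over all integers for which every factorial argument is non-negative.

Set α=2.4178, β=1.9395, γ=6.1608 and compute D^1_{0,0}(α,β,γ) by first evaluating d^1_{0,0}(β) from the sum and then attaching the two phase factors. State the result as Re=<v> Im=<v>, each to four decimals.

Split into d^1_{0,0}(β=1.9395) × two z-phases.
c=cos(1.9395/2)=0.565506, s=sin(1.9395/2)=0.824744; N=√[1·1·1·1]=1.000000
k: max(0,(0)−(0))=0 … min(1+(0),1−(0))=1
  k=0: (−1)^0·1.0000/(1)·0.5655^2·0.8247^0 = +0.319797
  k=1: (−1)^1·1.0000/(1)·0.5655^0·0.8247^2 = -0.680203
d^1_{0,0}(1.9395) = +0.319797 -0.680203 = -0.360407
D = (+1.000000+0.000000i)·(-0.360407)·(+1.000000+0.000000i) = -0.360407+0.000000i

Re=-0.3604 Im=0.0000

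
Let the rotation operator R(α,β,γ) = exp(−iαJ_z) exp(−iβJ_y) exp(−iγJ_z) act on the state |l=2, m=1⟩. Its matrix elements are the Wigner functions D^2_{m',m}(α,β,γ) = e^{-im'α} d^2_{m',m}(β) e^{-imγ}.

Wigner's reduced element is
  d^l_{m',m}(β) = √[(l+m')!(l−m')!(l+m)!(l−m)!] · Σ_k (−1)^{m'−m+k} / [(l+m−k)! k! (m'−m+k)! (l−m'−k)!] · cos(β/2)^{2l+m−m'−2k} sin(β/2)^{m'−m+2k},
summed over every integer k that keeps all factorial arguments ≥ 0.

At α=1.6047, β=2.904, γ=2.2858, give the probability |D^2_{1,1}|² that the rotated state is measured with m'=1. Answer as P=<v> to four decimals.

P=0.0017

Split into d^2_{1,1}(β=2.904) × two z-phases.
Half-angle: c=0.118517, s=0.992952. N=√(6·1·6·1)=6.000000
k: max(0,(1)−(1))=0 … min(2+(1),2−(1))=1
  k=0: (−1)^0·6.0000/(6)·0.1185^4·0.9930^0 = +0.000197
  k=1: (−1)^1·6.0000/(2)·0.1185^2·0.9930^2 = -0.041547
d^2_{1,1}(2.904) = +0.000197 -0.041547 = -0.041350
|D^2_{1,1}|² = |d^2_{1,1}(β)|² = (-0.041350)² = 0.001710 (the z-rotation phases have unit modulus)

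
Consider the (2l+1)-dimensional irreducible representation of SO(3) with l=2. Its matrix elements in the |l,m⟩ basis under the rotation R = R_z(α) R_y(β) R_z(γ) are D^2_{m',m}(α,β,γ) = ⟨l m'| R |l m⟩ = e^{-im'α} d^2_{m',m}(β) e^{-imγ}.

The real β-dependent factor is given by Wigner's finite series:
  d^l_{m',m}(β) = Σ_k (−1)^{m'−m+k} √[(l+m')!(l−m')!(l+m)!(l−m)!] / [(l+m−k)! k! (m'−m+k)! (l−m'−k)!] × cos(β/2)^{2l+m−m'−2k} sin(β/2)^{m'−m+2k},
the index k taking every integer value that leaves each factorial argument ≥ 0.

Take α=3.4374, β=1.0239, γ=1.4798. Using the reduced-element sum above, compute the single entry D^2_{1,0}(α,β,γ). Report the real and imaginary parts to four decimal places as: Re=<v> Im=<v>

First d^2_{1,0}(β=1.0239), then the phase factors e^{-i(1)α} and e^{-i(0)γ}:
Half-angle: c=0.871791, s=0.489878. N=√(6·1·2·2)=4.898979
The bounds max(0,m−m')=0 and min(l+m,l−m')=1 give 2 terms
  k=0: (−1)^1·4.8990/(2)·0.8718^3·0.4899^1 = -0.795061
  k=1: (−1)^2·4.8990/(2)·0.8718^1·0.4899^3 = +0.251045
d^2_{1,0}(1.0239) = -0.795061 +0.251045 = -0.544016
Phases: e^{-i·(1)·3.4374}=-0.956567+0.291512i, e^{-i·(0)·1.4798}=+1.000000+0.000000i ⇒ D=+0.520388-0.158587i

Re=0.5204 Im=-0.1586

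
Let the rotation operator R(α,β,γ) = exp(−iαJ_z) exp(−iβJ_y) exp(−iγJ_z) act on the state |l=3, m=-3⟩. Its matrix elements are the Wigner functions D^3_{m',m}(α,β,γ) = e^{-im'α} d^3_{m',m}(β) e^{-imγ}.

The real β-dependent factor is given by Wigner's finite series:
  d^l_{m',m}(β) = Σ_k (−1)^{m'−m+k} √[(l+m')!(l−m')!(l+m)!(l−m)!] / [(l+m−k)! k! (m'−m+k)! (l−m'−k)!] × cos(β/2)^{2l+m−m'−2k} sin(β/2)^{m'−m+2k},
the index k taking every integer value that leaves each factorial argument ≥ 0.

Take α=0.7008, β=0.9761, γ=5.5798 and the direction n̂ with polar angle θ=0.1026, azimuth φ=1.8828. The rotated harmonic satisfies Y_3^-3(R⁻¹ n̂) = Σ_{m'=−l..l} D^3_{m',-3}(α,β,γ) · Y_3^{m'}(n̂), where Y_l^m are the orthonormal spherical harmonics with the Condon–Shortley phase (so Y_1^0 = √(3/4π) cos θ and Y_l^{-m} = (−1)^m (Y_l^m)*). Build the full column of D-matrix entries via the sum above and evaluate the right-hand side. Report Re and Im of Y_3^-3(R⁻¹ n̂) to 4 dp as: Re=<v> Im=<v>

Need the full column D^3_{m',-3} for m'=−3..3 at α=0.7008, β=0.9761, γ=5.5798.
cos(β/2)=0.883249, sin(β/2)=0.468904
d^3_{-3,-3}: single k=0 term ⇒ +0.474787;  D = +0.474773-0.003682i
d^3_{-2,-3}: single k=0 term ⇒ -0.617413;  D = -0.468803+0.401774i
d^3_{-1,-3}: single k=0 term ⇒ +0.518259;  D = +0.083305-0.511520i
d^3_{0,-3}: single k=0 term ⇒ -0.317700;  D = +0.163167+0.272599i
d^3_{1,-3}: single k=0 term ⇒ +0.146066;  D = -0.138154-0.047420i
d^3_{2,-3}: single k=0 term ⇒ -0.049043;  D = +0.045722-0.017742i
d^3_{3,-3}: single k=0 term ⇒ +0.010629;  D = -0.005094+0.009329i
Y_3^{m'}(θ=0.1026,φ=1.8828) and Σ D·Y over m':
  (+0.4748-0.0037i)·(+0.0004+0.0003i)  (-0.4688+0.4018i)·(-0.0087+0.0062i)  (+0.0833-0.5115i)·(-0.0401-0.1244i)  (+0.1632+0.2726i)·(+0.7230+0.0000i)  (-0.1382-0.0474i)·(+0.0401-0.1244i)  (+0.0457-0.0177i)·(-0.0087-0.0062i)  (-0.0051+0.0093i)·(-0.0004+0.0003i)
Y_3^-3(R⁻¹ n̂) = +0.040792+0.216104i

Re=0.0408 Im=0.2161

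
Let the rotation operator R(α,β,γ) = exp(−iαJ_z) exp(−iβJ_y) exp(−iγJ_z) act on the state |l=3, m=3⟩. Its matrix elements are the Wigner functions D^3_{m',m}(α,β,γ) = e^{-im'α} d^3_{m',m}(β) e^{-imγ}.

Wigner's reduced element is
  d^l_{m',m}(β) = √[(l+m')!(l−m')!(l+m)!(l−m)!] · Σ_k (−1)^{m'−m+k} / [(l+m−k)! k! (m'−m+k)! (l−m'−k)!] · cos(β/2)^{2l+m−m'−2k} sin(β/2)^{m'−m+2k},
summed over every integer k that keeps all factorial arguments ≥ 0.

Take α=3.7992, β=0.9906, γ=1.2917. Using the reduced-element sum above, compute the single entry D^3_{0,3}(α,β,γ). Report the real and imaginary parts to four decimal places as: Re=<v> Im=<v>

D^3_{0,3}(3.7992,0.9906,1.2917) = e^{-i·0·3.7992}·d^3_{0,3}(0.9906)·e^{-i·3·1.2917}. Compute d first:
With c≡cos(β/2)=0.879826 and s≡sin(β/2)=0.475296, N=[6·6·720·1]^{1/2}=160.996894
k∈{3} keeps every argument non-negative
  k=3: (−1)^0·160.9969/(36)·0.8798^3·0.4753^3 = +0.327037
d^3_{0,3}(0.9906) = +0.327037
Phases: e^{-i·(0)·3.7992}=+1.000000+0.000000i, e^{-i·(3)·1.2917}=-0.742831+0.669479i ⇒ D=-0.242933+0.218945i

Re=-0.2429 Im=0.2189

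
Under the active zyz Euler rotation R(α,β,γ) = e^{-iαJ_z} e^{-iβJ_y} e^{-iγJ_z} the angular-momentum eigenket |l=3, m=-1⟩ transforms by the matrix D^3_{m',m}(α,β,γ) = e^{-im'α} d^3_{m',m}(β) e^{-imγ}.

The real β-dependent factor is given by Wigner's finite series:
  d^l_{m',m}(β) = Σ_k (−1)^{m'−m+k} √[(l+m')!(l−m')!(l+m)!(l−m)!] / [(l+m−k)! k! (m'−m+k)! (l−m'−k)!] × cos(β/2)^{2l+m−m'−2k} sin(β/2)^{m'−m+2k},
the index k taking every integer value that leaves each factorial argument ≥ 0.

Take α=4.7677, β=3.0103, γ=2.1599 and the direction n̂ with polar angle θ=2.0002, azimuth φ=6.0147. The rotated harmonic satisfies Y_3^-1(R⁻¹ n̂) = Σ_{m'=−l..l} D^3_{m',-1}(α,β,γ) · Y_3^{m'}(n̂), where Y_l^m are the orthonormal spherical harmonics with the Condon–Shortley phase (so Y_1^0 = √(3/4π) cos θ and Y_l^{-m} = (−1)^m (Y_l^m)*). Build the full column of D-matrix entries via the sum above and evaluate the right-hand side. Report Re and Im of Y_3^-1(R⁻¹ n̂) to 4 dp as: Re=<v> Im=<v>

Need the full column D^3_{m',-1} for m'=−3..3 at α=4.7677, β=3.0103, γ=2.1599.
cos(β/2)=0.065599, sin(β/2)=0.997846
d^3_{-3,-1}: single k=2 term ⇒ +0.000071;  D = -0.000052-0.000049i
d^3_{-2,-1}: k∈[1..2] ⇒ +0.000004 -0.001774 = -0.001770;  D = -0.001140+0.001354i
d^3_{-1,-1}: k∈[0..2] ⇒ +0.000000 -0.000148 +0.025598 = +0.025450;  D = +0.020346+0.015289i
d^3_{0,-1}: k∈[0..2] ⇒ -0.000004 +0.002915 -0.224805 = -0.221895;  D = +0.123288-0.184492i
d^3_{1,-1}: k∈[0..2] ⇒ +0.000111 -0.034130 +0.987146 = +0.953126;  D = -0.820530-0.484952i
d^3_{2,-1}: k∈[0..1] ⇒ -0.001774 +0.205218 = +0.203444;  D = +0.093672-0.180597i
d^3_{3,-1}: single k=0 term ⇒ +0.016523;  D = +0.015066+0.006785i
Y_3^{m'}(θ=2.0002,φ=6.0147) and Σ D·Y over m':
  (-0.0001-0.0000i)·(+0.2173+0.2261i)  (-0.0011+0.0014i)·(-0.3022-0.1799i)  (+0.0203+0.0153i)·(-0.0378-0.0104i)  (+0.1233-0.1845i)·(+0.3314+0.0000i)  (-0.8205-0.4850i)·(+0.0378-0.0104i)  (+0.0937-0.1806i)·(-0.3022+0.1799i)  (+0.0151+0.0068i)·(-0.2173+0.2261i)
Y_3^-1(R⁻¹ n̂) = +0.004176+0.001411i

Re=0.0042 Im=0.0014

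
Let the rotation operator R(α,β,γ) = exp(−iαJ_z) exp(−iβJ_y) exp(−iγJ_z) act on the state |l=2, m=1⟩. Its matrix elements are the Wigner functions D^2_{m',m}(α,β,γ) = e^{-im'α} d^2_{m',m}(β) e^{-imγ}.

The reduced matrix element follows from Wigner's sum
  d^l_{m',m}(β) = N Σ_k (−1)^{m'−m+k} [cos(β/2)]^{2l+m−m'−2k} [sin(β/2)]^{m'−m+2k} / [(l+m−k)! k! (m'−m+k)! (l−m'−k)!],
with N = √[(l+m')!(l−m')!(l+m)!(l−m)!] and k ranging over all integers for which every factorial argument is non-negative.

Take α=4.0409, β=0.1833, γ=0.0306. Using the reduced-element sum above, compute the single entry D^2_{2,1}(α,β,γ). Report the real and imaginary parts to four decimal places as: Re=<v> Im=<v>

Split into d^2_{2,1}(β=0.1833) × two z-phases.
c=cos(0.1833/2)=0.995803, s=sin(0.1833/2)=0.091522; N=√[24·1·6·1]=12.000000
The bounds max(0,m−m')=0 and min(l+m,l−m')=0 give 1 term
  k=0: (−1)^1·12.0000/(6)·0.9958^3·0.0915^1 = -0.180748
d^2_{2,1}(0.1833) = -0.180748
D = (-0.225853-0.974161i)·(-0.180748)·(+0.999532-0.030595i) = +0.046191+0.174747i

Re=0.0462 Im=0.1747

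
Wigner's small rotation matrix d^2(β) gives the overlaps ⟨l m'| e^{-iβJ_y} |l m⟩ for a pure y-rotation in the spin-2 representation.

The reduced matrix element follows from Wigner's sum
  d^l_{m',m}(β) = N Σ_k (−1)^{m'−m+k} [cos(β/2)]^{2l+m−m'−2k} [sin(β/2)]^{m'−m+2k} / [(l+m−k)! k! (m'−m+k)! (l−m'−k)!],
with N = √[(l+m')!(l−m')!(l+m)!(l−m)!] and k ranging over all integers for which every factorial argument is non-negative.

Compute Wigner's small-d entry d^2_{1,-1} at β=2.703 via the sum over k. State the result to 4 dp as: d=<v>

d^2_{1,-1}(β=2.703) via Wigner's sum:
Half-angle: c=0.217543, s=0.976051. N=√(6·1·1·6)=6.000000
k: max(0,(-1)−(1))=0 … min(2+(-1),2−(1))=1
  k=0: (−1)^2·6.0000/(2)·0.2175^2·0.9761^2 = +0.135256
  k=1: (−1)^3·6.0000/(6)·0.2175^0·0.9761^4 = -0.907590
d^2_{1,-1}(2.703) = +0.135256 -0.907590 = -0.772334

d=-0.7723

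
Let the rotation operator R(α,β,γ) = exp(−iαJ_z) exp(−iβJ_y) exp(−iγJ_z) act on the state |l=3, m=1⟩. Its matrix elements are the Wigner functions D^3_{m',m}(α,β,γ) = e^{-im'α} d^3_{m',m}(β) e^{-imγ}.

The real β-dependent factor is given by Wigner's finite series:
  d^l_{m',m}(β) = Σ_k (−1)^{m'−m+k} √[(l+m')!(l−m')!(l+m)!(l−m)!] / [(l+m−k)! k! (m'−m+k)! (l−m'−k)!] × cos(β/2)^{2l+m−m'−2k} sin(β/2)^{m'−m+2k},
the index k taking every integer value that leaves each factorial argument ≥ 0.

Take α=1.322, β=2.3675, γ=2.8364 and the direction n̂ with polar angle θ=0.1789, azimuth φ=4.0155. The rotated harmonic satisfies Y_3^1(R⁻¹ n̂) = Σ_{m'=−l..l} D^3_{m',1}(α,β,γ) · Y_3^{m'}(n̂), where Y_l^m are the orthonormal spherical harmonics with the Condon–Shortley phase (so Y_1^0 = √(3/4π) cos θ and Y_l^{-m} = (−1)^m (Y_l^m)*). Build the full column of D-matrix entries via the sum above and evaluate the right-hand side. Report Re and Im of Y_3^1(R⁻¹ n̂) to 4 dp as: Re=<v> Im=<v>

Need the full column D^3_{m',1} for m'=−3..3 at α=1.322, β=2.3675, γ=2.8364.
cos(β/2)=0.377455, sin(β/2)=0.926028
d^3_{-3,1}: single k=4 term ⇒ +0.405763;  D = +0.173269+0.366907i
d^3_{-2,1}: k∈[3..4] ⇒ +0.270083 -0.812804 = -0.542720;  D = -0.532706+0.103776i
d^3_{-1,1}: k∈[2..4] ⇒ +0.104438 -0.838140 +0.630586 = -0.103115;  D = -0.005812+0.102951i
d^3_{0,1}: k∈[1..3] ⇒ +0.024578 -0.443792 +0.890382 = +0.471167;  D = -0.449394-0.141575i
d^3_{1,1}: k∈[0..2] ⇒ +0.002892 -0.139251 +0.628605 = +0.492246;  D = -0.258963+0.418622i
d^3_{2,1}: k∈[0..1] ⇒ -0.022436 +0.270083 = +0.247647;  D = +0.172042+0.178131i
d^3_{3,1}: single k=0 term ⇒ +0.067415;  D = +0.058530-0.033451i
Y_3^{m'}(θ=0.1789,φ=4.0155) and Σ D·Y over m':
  (+0.1733+0.3669i)·(+0.0020+0.0012i)  (-0.5327+0.1038i)·(-0.0056-0.0313i)  (-0.0058+0.1030i)·(-0.1418+0.1694i)  (-0.4494-0.1416i)·(+0.6763+0.0000i)  (-0.2590+0.4186i)·(+0.1418+0.1694i)  (+0.1720+0.1781i)·(-0.0056+0.0313i)  (+0.0585-0.0335i)·(-0.0020+0.0012i)
Y_3^1(R⁻¹ n̂) = -0.428651-0.074244i

Re=-0.4287 Im=-0.0742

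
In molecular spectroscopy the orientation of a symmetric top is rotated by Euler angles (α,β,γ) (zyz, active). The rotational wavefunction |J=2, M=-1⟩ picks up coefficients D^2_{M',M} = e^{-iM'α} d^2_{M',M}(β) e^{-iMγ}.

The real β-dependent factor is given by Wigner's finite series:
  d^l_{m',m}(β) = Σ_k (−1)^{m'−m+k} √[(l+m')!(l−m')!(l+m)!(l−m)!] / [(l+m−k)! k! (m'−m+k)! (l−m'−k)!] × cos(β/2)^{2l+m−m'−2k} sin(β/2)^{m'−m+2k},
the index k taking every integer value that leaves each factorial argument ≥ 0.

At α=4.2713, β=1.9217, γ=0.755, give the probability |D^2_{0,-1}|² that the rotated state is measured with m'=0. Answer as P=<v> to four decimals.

P=0.1563

First d^2_{0,-1}(β=1.9217), then the phase factors e^{-i(0)α} and e^{-i(-1)γ}:
With c≡cos(β/2)=0.572823 and s≡sin(β/2)=0.819679, N=[2·2·1·6]^{1/2}=4.898979
The bounds max(0,m−m')=0 and min(l+m,l−m')=1 give 2 terms
  k=0: (−1)^1·4.8990/(2)·0.5728^3·0.8197^1 = -0.377382
  k=1: (−1)^2·4.8990/(2)·0.5728^1·0.8197^3 = +0.772729
d^2_{0,-1}(1.9217) = -0.377382 +0.772729 = +0.395347
|D^2_{0,-1}|² = |d^2_{0,-1}(β)|² = (+0.395347)² = 0.156299 (the z-rotation phases have unit modulus)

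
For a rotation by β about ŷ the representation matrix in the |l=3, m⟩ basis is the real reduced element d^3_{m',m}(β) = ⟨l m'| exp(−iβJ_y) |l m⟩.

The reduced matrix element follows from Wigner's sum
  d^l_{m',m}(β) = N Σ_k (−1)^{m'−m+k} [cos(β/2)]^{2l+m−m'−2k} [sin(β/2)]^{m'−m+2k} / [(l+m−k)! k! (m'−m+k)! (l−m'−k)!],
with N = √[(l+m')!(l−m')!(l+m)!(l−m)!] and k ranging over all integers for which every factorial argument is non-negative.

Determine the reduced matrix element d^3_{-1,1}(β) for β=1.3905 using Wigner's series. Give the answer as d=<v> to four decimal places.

d^3_{-1,1}(β=1.3905) via Wigner's sum:
With c≡cos(β/2)=0.767894 and s≡sin(β/2)=0.640577, N=[2·24·24·2]^{1/2}=48.000000
k: max(0,(1)−(-1))=2 … min(3+(1),3−(-1))=4
  k=2: (−1)^0·48.0000/(8)·0.7679^4·0.6406^2 = +0.856049
  k=3: (−1)^1·48.0000/(6)·0.7679^2·0.6406^4 = -0.794289
  k=4: (−1)^2·48.0000/(48)·0.7679^0·0.6406^6 = +0.069092
d^3_{-1,1}(1.3905) = +0.856049 -0.794289 +0.069092 = +0.130852

d=0.1309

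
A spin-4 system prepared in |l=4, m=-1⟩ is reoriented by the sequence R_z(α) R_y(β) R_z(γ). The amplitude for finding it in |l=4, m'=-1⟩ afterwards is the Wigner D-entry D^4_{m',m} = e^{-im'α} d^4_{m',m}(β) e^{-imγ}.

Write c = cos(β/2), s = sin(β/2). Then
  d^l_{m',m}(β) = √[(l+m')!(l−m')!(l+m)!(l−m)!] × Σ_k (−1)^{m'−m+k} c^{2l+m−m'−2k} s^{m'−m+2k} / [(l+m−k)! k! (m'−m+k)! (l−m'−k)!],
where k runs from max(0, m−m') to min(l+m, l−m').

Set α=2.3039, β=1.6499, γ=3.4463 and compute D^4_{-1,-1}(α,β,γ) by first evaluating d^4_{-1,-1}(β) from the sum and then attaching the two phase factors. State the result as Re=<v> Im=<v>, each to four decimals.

Re=0.3301 Im=-0.1947

Split into d^4_{-1,-1}(β=1.6499) × two z-phases.
With c≡cos(β/2)=0.678594 and s≡sin(β/2)=0.734514, N=[6·120·6·120]^{1/2}=720.000000
k: max(0,(-1)−(-1))=0 … min(4+(-1),4−(-1))=3
  k=0: (−1)^0·720.0000/(720)·0.6786^8·0.7345^0 = +0.044965
  k=1: (−1)^1·720.0000/(48)·0.6786^6·0.7345^2 = -0.790224
  k=2: (−1)^2·720.0000/(24)·0.6786^4·0.7345^4 = +1.851657
  k=3: (−1)^3·720.0000/(72)·0.6786^2·0.7345^6 = -0.723135
d^4_{-1,-1}(1.6499) = +0.044965 -0.790224 +1.851657 -0.723135 = +0.383263
D = (-0.669179+0.743101i)·(+0.383263)·(-0.953935-0.300014i) = +0.330102-0.194739i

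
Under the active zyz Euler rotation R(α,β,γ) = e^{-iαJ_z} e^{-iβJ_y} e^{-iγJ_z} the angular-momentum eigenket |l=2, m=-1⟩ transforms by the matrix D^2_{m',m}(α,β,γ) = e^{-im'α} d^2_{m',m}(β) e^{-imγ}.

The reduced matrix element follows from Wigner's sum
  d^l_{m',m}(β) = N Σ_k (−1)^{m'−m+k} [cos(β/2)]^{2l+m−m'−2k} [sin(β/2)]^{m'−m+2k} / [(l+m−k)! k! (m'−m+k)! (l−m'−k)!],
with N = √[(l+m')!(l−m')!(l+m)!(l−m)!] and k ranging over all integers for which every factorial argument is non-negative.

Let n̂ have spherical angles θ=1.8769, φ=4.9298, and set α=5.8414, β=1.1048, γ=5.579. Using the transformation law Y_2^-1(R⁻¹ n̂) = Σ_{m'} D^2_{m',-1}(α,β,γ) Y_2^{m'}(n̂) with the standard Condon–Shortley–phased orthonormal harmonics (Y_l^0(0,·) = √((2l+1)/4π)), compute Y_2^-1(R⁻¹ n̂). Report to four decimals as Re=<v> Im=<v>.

Re=0.2666 Im=0.0687

Need the full column D^2_{m',-1} for m'=−2..2 at α=5.8414, β=1.1048, γ=5.579.
cos(β/2)=0.851268, sin(β/2)=0.524732
d^2_{-2,-1}: single k=1 term ⇒ +0.647390;  D = -0.010979-0.647296i
d^2_{-1,-1}: k∈[0..1] ⇒ +0.525127 -0.598588 = -0.073461;  D = -0.030278+0.066931i
d^2_{0,-1}: k∈[0..1] ⇒ -0.792887 +0.301269 = -0.491618;  D = -0.374682+0.318280i
d^2_{1,-1}: k∈[0..1] ⇒ +0.598588 -0.075814 = +0.522774;  D = +0.504880-0.135607i
d^2_{2,-1}: single k=0 term ⇒ -0.245985;  D = -0.242038-0.043890i
Y_2^{m'}(θ=1.8769,φ=4.9298) and Σ D·Y over m':
  (-0.0110-0.6473i)·(-0.3185+0.1479i)  (-0.0303+0.0669i)·(-0.0479-0.2168i)  (-0.3747+0.3183i)·(-0.2295+0.0000i)  (+0.5049-0.1356i)·(+0.0479-0.2168i)  (-0.2420-0.0439i)·(-0.3185-0.1479i)
Y_2^-1(R⁻¹ n̂) = +0.266575+0.068730i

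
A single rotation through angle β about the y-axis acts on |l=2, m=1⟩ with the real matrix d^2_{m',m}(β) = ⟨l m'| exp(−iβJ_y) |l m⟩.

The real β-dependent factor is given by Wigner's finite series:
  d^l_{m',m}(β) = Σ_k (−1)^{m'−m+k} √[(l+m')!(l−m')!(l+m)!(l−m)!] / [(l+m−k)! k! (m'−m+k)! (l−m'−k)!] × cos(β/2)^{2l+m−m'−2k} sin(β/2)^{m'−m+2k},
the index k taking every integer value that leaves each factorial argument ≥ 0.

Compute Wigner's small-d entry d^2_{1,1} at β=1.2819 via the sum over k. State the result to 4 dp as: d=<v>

d^2_{1,1}(β=1.2819) via Wigner's sum:
c=cos(1.2819/2)=0.801528, s=sin(1.2819/2)=0.597957; N=√[6·1·6·1]=6.000000
The bounds max(0,m−m')=0 and min(l+m,l−m')=1 give 2 terms
  k=0: (−1)^0·6.0000/(6)·0.8015^4·0.5980^0 = +0.412738
  k=1: (−1)^1·6.0000/(2)·0.8015^2·0.5980^2 = -0.689126
d^2_{1,1}(1.2819) = +0.412738 -0.689126 = -0.276388

d=-0.2764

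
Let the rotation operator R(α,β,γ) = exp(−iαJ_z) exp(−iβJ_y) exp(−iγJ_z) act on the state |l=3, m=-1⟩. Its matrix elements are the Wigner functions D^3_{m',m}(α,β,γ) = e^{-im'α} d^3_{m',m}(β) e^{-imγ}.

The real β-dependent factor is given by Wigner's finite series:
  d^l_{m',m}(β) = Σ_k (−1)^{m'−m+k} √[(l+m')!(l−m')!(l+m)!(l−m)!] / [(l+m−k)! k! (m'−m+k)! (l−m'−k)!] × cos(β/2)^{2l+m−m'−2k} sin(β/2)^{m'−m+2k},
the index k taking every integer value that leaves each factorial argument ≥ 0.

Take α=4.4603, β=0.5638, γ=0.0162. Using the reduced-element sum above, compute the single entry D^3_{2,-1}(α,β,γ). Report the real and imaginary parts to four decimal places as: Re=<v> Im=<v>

Re=0.1003 Im=0.0575

Split into d^3_{2,-1}(β=0.5638) × two z-phases.
With c≡cos(β/2)=0.960529 and s≡sin(β/2)=0.278181, N=[120·1·2·24]^{1/2}=75.894664
k: max(0,(-1)−(2))=0 … min(3+(-1),3−(2))=1
  k=0: (−1)^3·75.8947/(12)·0.9605^3·0.2782^3 = -0.120655
  k=1: (−1)^4·75.8947/(24)·0.9605^1·0.2782^5 = +0.005060
d^3_{2,-1}(0.5638) = -0.120655 +0.005060 = -0.115595
Attach z-rotation phases: D = e^{-i(2)(4.4603)}·(-0.115595)·e^{-i(-1)(0.0162)} = +0.100294+0.057475i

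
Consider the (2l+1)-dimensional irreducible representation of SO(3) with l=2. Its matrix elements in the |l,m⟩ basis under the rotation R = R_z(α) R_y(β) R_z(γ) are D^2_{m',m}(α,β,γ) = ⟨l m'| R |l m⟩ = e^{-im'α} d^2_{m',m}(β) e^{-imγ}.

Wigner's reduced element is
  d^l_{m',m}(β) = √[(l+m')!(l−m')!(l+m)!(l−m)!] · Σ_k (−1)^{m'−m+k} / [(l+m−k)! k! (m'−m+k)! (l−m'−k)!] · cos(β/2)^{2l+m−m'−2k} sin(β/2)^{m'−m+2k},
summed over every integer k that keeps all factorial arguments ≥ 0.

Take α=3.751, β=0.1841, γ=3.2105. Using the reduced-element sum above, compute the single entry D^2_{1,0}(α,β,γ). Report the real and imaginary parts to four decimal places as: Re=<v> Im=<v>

Re=0.1807 Im=-0.1262

D^2_{1,0}(3.751,0.1841,3.2105) = e^{-i·1·3.751}·d^2_{1,0}(0.1841)·e^{-i·0·3.2105}. Compute d first:
With c≡cos(β/2)=0.995766 and s≡sin(β/2)=0.091920, N=[6·1·2·2]^{1/2}=4.898979
k∈{0,1} keeps every argument non-negative
  k=0: (−1)^1·4.8990/(2)·0.9958^3·0.0919^1 = -0.222310
  k=1: (−1)^2·4.8990/(2)·0.9958^1·0.0919^3 = +0.001894
d^2_{1,0}(0.1841) = -0.222310 +0.001894 = -0.220415
Attach z-rotation phases: D = e^{-i(1)(3.751)}·(-0.220415)·e^{-i(0)(3.2105)} = +0.180738-0.126162i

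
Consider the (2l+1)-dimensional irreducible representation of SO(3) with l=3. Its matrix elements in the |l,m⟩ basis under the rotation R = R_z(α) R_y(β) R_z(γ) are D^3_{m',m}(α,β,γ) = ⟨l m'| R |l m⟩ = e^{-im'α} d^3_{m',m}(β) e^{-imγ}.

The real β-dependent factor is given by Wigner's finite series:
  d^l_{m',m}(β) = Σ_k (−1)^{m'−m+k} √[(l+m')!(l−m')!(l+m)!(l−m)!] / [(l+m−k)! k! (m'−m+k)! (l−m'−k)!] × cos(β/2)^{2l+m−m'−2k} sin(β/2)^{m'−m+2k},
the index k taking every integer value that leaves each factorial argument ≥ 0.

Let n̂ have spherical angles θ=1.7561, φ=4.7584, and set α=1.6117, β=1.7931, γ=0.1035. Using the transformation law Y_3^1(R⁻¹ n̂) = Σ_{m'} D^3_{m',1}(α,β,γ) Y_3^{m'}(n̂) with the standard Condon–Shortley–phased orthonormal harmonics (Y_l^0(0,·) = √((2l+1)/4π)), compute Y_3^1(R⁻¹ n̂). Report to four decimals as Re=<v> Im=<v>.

Need the full column D^3_{m',1} for m'=−3..3 at α=1.6117, β=1.7931, γ=0.1035.
cos(β/2)=0.624309, sin(β/2)=0.781178
d^3_{-3,1}: single k=4 term ⇒ +0.562139;  D = +0.010799-0.562035i
d^3_{-2,1}: k∈[3..4] ⇒ +0.733631 -0.574313 = +0.159318;  D = -0.159281+0.003456i
d^3_{-1,1}: k∈[2..4] ⇒ +0.556223 -1.161150 +0.227247 = -0.377680;  D = -0.023626-0.376940i
d^3_{0,1}: k∈[1..3] ⇒ +0.256648 -1.205479 +0.629128 = -0.319703;  D = -0.317992+0.033030i
d^3_{1,1}: k∈[0..2] ⇒ +0.059210 -0.741630 +0.870862 = +0.188442;  D = -0.027117-0.186481i
d^3_{2,1}: k∈[0..1] ⇒ -0.234286 +0.733631 = +0.499345;  D = -0.490796+0.092004i
d^3_{3,1}: single k=0 term ⇒ +0.359040;  D = +0.080528+0.349893i
Y_3^{m'}(θ=1.7561,φ=4.7584) and Σ D·Y over m':
  (+0.0108-0.5620i)·(-0.0545-0.3924i)  (-0.1593+0.0035i)·(+0.1811-0.0167i)  (-0.0236-0.3769i)·(-0.0121-0.2635i)  (-0.3180+0.0330i)·(+0.1946+0.0000i)  (-0.0271-0.1865i)·(+0.0121-0.2635i)  (-0.4908+0.0920i)·(+0.1811+0.0167i)  (+0.0805+0.3499i)·(+0.0545-0.3924i)
Y_3^1(R⁻¹ n̂) = -0.409031+0.047729i

Re=-0.4090 Im=0.0477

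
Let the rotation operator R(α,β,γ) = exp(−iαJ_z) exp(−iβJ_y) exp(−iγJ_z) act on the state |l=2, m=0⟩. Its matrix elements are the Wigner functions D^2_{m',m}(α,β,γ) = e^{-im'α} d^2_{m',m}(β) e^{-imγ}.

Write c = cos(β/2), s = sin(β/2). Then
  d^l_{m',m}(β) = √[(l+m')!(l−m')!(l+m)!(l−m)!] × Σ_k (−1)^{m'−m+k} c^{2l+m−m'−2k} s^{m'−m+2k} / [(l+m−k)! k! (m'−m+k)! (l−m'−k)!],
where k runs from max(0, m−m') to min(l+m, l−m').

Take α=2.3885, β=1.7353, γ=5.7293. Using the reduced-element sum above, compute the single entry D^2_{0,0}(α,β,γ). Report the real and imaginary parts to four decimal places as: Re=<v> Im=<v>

D^2_{0,0}(2.3885,1.7353,5.7293) = e^{-i·0·2.3885}·d^2_{0,0}(1.7353)·e^{-i·0·5.7293}. Compute d first:
Half-angle: c=0.646621, s=0.762811. N=√(2·2·2·2)=4.000000
k∈{0,1,2} keeps every argument non-negative
  k=0: (−1)^0·4.0000/(4)·0.6466^4·0.7628^0 = +0.174823
  k=1: (−1)^1·4.0000/(1)·0.6466^2·0.7628^2 = -0.973182
  k=2: (−1)^2·4.0000/(4)·0.6466^0·0.7628^4 = +0.338586
d^2_{0,0}(1.7353) = +0.174823 -0.973182 +0.338586 = -0.459773
Attach z-rotation phases: D = e^{-i(0)(2.3885)}·(-0.459773)·e^{-i(0)(5.7293)} = -0.459773+0.000000i

Re=-0.4598 Im=0.0000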